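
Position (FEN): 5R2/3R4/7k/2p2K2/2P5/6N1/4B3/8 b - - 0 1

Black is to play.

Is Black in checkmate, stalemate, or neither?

stalemate

Black to move; black king on h6.
In check: no.
King squares — g5: attacked by Kf5; h5: attacked by Be2; g6: attacked by Kf5; g7: attacked by Rd7; h7: attacked by Rd7.
Legal moves for Black: none.
Not in check and no legal moves → stalemate.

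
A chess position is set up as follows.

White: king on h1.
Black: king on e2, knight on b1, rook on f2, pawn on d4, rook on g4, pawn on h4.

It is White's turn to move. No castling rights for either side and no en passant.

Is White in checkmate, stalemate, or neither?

stalemate

White to move; white king on h1.
In check: no.
King squares — g1: attacked by Rg4; g2: attacked by Rf2; h2: attacked by Rf2.
Legal moves for White: none.
Not in check and no legal moves → stalemate.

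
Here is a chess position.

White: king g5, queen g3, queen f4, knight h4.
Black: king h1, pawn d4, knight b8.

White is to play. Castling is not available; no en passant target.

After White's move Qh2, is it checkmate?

After Qh2: black king on h1; in check: yes, from the white queen on h2.
King squares — g1: attacked by Qh2; g2: attacked by Qh2; h2: attacked by Qf4.
Black has no legal moves → checkmate.

yes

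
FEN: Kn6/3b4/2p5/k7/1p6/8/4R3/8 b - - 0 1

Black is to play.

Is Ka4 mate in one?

After Ka4: white king on a8; in check: no.
White is not in check, so this cannot be checkmate.

no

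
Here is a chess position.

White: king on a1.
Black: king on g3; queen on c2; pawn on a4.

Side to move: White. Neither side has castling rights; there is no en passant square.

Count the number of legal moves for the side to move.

White to move; king on a1.
In check: no.
Legal moves: none.
Count: 0.

0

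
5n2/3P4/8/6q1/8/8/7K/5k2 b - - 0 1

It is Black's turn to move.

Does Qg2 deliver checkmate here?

After Qg2: white king on h2; in check: yes, from the black queen on g2.
King squares — g1: attacked by Kf1; h1: attacked by Qg2; g2: attacked by Kf1; g3: attacked by Qg2; h3: attacked by Qg2.
White has no legal moves → checkmate.

yes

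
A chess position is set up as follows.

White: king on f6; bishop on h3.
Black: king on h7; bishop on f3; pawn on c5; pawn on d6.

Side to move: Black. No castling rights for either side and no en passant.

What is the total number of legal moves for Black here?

Black to move; king on h7.
In check: no.
Legal moves: Kh8, Kg8, Kh6, Ba8, Bb7, Bc6, Bh5, Bd5, Bg4, Be4, Bg2, Be2, Bh1, Bd1, d5, c4.
Count: 16.

16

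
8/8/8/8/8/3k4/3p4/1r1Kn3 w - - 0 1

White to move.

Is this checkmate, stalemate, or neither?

checkmate

White to move; white king on d1.
In check: yes, from the black rook on b1.
King squares — c1: attacked by Rb1; e1: attacked by Rb1; c2: attacked by Ne1; d2: attacked by Kd3; e2: attacked by Kd3.
Legal moves for White: none.
In check with no legal moves → checkmate.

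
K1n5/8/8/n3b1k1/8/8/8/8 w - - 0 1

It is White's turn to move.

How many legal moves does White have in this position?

White to move; king on a8.
In check: no.
Legal moves: none.
Count: 0.

0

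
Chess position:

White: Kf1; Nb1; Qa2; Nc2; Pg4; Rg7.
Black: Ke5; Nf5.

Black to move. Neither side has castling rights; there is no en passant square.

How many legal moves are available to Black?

Black to move; king on e5.
In check: no.
Legal moves: Nxg7, Ne7, Nh6, Nd6, Nh4, Nd4, Ng3+, Ne3+, Kf6, Kd6, Kf4, Ke4.
Count: 12.

12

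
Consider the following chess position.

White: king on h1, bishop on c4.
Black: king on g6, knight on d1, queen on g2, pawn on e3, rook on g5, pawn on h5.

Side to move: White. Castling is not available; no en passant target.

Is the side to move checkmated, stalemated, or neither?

checkmate

White to move; white king on h1.
In check: yes, from the black queen on g2.
King squares — g1: attacked by Qg2; g2: attacked by Rg5; h2: attacked by Qg2.
Legal moves for White: none.
In check with no legal moves → checkmate.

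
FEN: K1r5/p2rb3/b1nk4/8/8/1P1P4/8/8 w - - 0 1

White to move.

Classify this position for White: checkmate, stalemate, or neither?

checkmate

White to move; white king on a8.
In check: yes, from the black rook on c8.
King squares — a7: attacked by Nc6; b7: attacked by Ba6; b8: attacked by Nc6.
Legal moves for White: none.
In check with no legal moves → checkmate.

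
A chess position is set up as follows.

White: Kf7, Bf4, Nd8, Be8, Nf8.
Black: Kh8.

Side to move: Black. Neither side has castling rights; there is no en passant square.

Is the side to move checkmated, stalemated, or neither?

Black to move; black king on h8.
In check: no.
King squares — g7: attacked by Kf7; h7: attacked by Nf8; g8: attacked by Kf7.
Legal moves for Black: none.
Not in check and no legal moves → stalemate.

stalemate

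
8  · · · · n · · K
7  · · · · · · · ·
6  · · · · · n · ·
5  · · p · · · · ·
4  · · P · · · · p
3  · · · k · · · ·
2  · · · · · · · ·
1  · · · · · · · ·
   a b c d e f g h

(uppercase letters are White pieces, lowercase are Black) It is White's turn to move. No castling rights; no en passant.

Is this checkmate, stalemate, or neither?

stalemate

White to move; white king on h8.
In check: no.
King squares — g7: attacked by Ne8; h7: attacked by Nf6; g8: attacked by Nf6.
Legal moves for White: none.
Not in check and no legal moves → stalemate.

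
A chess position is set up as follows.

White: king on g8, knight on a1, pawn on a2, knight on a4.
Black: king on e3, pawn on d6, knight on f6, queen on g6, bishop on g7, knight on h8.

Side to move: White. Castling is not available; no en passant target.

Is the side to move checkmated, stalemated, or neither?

checkmate

White to move; white king on g8.
In check: yes, from the black knight on f6.
King squares — f7: attacked by Qg6; g7: attacked by Qg6; h7: attacked by Nf6; f8: attacked by Bg7; h8: attacked by Bg7.
Legal moves for White: none.
In check with no legal moves → checkmate.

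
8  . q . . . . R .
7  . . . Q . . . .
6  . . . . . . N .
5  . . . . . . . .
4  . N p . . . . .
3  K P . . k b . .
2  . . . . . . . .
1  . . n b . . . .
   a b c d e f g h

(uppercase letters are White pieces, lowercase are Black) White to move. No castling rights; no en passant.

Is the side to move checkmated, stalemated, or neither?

neither

White to move; white king on a3.
In check: no.
Legal moves for White include: Rh8, Rf8, Re8+, Rd8, Rc8, Rxb8, Rg7, Qe8+, Qd8, Qc8, Qh7, Qg7, Qf7, Qe7+, Qc7, Qb7, Qa7+, Qe6+, ... (list truncated; more exist).
White has legal moves and is not in check → neither.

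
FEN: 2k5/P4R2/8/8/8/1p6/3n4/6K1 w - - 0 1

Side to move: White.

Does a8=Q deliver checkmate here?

After a8=Q: black king on c8; in check: yes, from the white queen on a8.
King squares — b7: attacked by Rf7; c7: attacked by Rf7; d7: attacked by Rf7; b8: attacked by Qa8; d8: attacked by Qa8.
Black has no legal moves → checkmate.

yes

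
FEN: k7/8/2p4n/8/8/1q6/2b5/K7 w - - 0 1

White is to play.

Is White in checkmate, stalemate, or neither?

White to move; white king on a1.
In check: no.
King squares — b1: attacked by Bc2; a2: attacked by Qb3; b2: attacked by Qb3.
Legal moves for White: none.
Not in check and no legal moves → stalemate.

stalemate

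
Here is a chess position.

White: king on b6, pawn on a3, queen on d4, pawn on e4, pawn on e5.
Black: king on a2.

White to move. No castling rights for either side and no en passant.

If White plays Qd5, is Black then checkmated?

no

After Qd5: black king on a2; in check: yes, from the white queen on d5.
Black has 4 legal replies: Kxa3, Kb2, Kb1, Ka1.
In check but a legal move exists → not checkmate.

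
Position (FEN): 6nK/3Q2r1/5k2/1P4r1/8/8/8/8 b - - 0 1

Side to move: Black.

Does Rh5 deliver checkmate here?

yes

After Rh5: white king on h8; in check: yes, from the black rook on h5.
King squares — g7: attacked by Kf6; h7: attacked by Rh5; g8: attacked by Rg7.
White has no legal moves → checkmate.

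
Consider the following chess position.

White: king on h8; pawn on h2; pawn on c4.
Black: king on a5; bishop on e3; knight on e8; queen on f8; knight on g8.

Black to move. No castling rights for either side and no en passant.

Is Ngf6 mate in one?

yes

After Ngf6: white king on h8; in check: yes, from the black queen on f8.
King squares — g7: attacked by Ne8; h7: attacked by Nf6; g8: attacked by Nf6.
White has no legal moves → checkmate.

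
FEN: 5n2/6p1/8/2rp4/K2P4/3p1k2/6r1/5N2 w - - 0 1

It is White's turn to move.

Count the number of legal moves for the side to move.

White to move; king on a4.
In check: no.
Legal moves: Kb4, Kb3, Ka3, Ng3, Ne3, Nh2+, Nd2+, dxc5.
Count: 8.

8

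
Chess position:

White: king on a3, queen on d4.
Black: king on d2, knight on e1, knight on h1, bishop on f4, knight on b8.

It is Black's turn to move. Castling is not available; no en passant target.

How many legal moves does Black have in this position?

Black to move; king on d2.
In check: yes, from the white queen on d4.
Legal moves: Ke2, Kc2, Kc1, Nd3.
Count: 4.

4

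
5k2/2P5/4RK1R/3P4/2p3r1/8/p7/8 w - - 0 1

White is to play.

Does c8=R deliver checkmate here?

yes

After c8=R: black king on f8; in check: yes, from the white rook on c8.
King squares — e7: attacked by Re6; f7: attacked by Kf6; g7: attacked by Kf6; e8: attacked by Re6; g8: attacked by Rc8.
Black has no legal moves → checkmate.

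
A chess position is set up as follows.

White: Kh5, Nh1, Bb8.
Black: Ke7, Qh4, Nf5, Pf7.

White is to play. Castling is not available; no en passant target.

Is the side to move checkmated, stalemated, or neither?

checkmate

White to move; white king on h5.
In check: yes, from the black queen on h4.
King squares — g4: attacked by Qh4; h4: attacked by Nf5; g5: attacked by Qh4; g6: attacked by Pf7; h6: attacked by Qh4.
Legal moves for White: none.
In check with no legal moves → checkmate.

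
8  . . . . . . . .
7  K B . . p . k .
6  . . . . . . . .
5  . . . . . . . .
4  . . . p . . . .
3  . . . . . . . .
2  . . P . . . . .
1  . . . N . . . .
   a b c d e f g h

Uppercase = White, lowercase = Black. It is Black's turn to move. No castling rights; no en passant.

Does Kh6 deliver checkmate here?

After Kh6: white king on a7; in check: no.
White is not in check, so this cannot be checkmate.

no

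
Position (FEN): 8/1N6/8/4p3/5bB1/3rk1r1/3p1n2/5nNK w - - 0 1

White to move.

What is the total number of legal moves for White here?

White to move; king on h1.
In check: yes, from the black knight on f2.
Legal moves: none.
Count: 0.

0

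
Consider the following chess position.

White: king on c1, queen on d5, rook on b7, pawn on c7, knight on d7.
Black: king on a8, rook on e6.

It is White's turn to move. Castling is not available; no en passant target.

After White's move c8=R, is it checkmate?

After c8=R: black king on a8; in check: yes, from the white rook on c8.
King squares — a7: attacked by Rb7; b7: attacked by Qd5; b8: attacked by Rb7.
Black has no legal moves → checkmate.

yes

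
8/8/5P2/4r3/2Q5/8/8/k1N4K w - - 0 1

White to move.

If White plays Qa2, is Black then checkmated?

yes

After Qa2: black king on a1; in check: yes, from the white queen on a2.
King squares — b1: attacked by Qa2; a2: attacked by Nc1; b2: attacked by Qa2.
Black has no legal moves → checkmate.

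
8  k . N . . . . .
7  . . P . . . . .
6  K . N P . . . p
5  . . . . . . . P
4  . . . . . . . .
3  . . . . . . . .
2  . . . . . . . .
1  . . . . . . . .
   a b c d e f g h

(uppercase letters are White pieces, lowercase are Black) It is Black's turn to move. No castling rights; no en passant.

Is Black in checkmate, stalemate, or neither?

Black to move; black king on a8.
In check: no.
King squares — a7: attacked by Ka6; b7: attacked by Ka6; b8: attacked by Nc6.
Legal moves for Black: none.
Not in check and no legal moves → stalemate.

stalemate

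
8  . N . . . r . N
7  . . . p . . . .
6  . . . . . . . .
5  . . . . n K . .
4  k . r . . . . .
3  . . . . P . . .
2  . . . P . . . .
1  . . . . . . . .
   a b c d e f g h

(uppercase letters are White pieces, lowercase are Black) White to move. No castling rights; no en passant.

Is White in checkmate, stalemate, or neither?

White to move; white king on f5.
In check: yes, from the black rook on f8.
King squares — e4: attacked by Rc4; f4: attacked by Rc4; g4: attacked by Rc4; e5: available; g5: available; e6: attacked by Pd7; f6: attacked by Rf8; g6: attacked by Ne5.
Legal moves for White: Kg5, Kxe5, Nf7.
White is in check but has 3 legal moves → neither.

neither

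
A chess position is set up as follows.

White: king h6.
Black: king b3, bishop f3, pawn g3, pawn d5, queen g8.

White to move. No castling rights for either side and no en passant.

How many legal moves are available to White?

White to move; king on h6.
In check: no.
Legal moves: none.
Count: 0.

0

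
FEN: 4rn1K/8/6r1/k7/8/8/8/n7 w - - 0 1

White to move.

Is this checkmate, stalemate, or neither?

stalemate

White to move; white king on h8.
In check: no.
King squares — g7: attacked by Rg6; h7: attacked by Nf8; g8: attacked by Rg6.
Legal moves for White: none.
Not in check and no legal moves → stalemate.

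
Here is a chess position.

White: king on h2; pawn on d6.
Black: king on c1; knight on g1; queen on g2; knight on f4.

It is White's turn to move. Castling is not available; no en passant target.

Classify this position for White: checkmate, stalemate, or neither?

White to move; white king on h2.
In check: yes, from the black queen on g2.
King squares — g1: attacked by Qg2; h1: attacked by Qg2; g2: attacked by Nf4; g3: attacked by Qg2; h3: attacked by Ng1.
Legal moves for White: none.
In check with no legal moves → checkmate.

checkmate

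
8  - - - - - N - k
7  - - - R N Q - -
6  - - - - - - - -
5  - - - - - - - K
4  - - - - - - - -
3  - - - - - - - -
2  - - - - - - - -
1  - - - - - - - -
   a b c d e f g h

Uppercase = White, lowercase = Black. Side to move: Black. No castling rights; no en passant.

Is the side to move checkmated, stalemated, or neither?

Black to move; black king on h8.
In check: no.
King squares — g7: attacked by Qf7; h7: attacked by Qf7; g8: attacked by Ne7.
Legal moves for Black: none.
Not in check and no legal moves → stalemate.

stalemate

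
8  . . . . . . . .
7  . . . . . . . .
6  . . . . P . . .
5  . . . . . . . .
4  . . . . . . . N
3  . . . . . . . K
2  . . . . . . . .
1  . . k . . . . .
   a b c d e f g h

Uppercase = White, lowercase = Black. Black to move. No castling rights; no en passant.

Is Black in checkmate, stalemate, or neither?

Black to move; black king on c1.
In check: no.
Legal moves for Black: Kd2, Kc2, Kb2, Kd1, Kb1.
Black has 5 legal moves and is not in check → neither.

neither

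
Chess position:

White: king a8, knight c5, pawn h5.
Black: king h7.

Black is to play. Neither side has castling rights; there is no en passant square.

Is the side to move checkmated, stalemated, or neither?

Black to move; black king on h7.
In check: no.
Legal moves for Black: Kh8, Kg8, Kg7, Kh6.
Black has 4 legal moves and is not in check → neither.

neither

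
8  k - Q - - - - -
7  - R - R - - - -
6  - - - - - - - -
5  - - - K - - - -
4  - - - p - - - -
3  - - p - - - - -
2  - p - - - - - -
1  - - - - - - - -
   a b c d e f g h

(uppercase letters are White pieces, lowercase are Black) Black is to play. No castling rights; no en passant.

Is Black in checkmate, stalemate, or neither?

checkmate

Black to move; black king on a8.
In check: yes, from the white queen on c8.
King squares — a7: attacked by Rb7; b7: attacked by Rd7; b8: attacked by Rb7.
Legal moves for Black: none.
In check with no legal moves → checkmate.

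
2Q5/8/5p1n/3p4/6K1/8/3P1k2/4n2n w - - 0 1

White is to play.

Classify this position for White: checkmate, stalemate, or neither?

White to move; white king on g4.
In check: yes, from the black knight on h6.
Legal moves for White: Kh5, Kh4, Kf4, Kh3.
White is in check but has 4 legal moves → neither.

neither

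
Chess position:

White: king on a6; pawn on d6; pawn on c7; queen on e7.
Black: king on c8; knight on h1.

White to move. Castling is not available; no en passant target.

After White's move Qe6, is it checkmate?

yes

After Qe6: black king on c8; in check: yes, from the white queen on e6.
King squares — b7: attacked by Ka6; c7: attacked by Pd6; d7: attacked by Qe6; b8: attacked by Pc7; d8: attacked by Pc7.
Black has no legal moves → checkmate.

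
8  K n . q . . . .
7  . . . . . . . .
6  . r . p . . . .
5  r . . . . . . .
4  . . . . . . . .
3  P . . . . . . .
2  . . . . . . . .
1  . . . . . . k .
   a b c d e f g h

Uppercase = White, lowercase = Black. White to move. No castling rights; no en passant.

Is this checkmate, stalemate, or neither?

checkmate

White to move; white king on a8.
In check: yes, from the black rook on a5.
King squares — a7: attacked by Ra5; b7: attacked by Rb6; b8: attacked by Rb6.
Legal moves for White: none.
In check with no legal moves → checkmate.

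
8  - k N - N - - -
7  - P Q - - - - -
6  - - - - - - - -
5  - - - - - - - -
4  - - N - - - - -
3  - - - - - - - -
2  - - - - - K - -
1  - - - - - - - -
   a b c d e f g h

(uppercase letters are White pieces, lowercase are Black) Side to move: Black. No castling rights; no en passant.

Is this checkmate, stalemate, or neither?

Black to move; black king on b8.
In check: yes, from the white queen on c7.
King squares — a7: attacked by Nc8; b7: attacked by Qc7; c7: attacked by Ne8; a8: attacked by Pb7; c8: attacked by Pb7.
Legal moves for Black: none.
In check with no legal moves → checkmate.

checkmate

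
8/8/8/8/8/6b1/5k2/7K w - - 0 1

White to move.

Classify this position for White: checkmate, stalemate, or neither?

stalemate

White to move; white king on h1.
In check: no.
King squares — g1: attacked by Kf2; g2: attacked by Kf2; h2: attacked by Bg3.
Legal moves for White: none.
Not in check and no legal moves → stalemate.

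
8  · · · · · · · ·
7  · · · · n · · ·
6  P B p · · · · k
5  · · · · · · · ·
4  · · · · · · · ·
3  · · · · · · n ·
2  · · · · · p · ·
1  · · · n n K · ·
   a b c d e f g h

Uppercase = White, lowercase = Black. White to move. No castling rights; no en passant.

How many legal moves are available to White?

White to move; king on f1.
In check: yes, from the black knight on g3.
Legal moves: none.
Count: 0.

0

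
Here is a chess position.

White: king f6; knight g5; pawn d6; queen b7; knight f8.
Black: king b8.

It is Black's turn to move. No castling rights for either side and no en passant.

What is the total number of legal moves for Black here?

Black to move; king on b8.
In check: yes, from the white queen on b7.
Legal moves: Kxb7.
Count: 1.

1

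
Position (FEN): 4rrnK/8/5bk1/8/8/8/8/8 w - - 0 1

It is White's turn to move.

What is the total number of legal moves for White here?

White to move; king on h8.
In check: yes, from the black bishop on f6.
Legal moves: none.
Count: 0.

0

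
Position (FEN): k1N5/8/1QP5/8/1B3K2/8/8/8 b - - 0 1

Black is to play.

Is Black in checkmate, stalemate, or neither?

Black to move; black king on a8.
In check: no.
King squares — a7: attacked by Qb6; b7: attacked by Qb6; b8: attacked by Qb6.
Legal moves for Black: none.
Not in check and no legal moves → stalemate.

stalemate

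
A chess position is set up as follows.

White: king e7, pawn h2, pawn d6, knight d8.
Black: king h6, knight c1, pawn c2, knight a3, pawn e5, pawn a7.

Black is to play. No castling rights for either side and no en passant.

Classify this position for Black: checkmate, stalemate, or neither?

neither

Black to move; black king on h6.
In check: no.
Legal moves for Black: Kh7, Kg7, Kg6, Kh5, Kg5, Nb5, Nc4, Nb1, Nd3, Nb3, Ne2, Na2, a6, e4, a5.
Black has 15 legal moves and is not in check → neither.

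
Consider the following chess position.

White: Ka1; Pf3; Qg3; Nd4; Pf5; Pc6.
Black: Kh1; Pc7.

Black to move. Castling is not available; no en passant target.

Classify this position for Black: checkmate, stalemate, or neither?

Black to move; black king on h1.
In check: no.
King squares — g1: attacked by Qg3; g2: attacked by Qg3; h2: attacked by Qg3.
Legal moves for Black: none.
Not in check and no legal moves → stalemate.

stalemate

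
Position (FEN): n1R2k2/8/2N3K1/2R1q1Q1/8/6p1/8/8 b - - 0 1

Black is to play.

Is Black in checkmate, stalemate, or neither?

neither

Black to move; black king on f8.
In check: yes, from the white rook on c8.
Legal moves for Black: Qe8+.
Black is in check but has 1 legal move → neither.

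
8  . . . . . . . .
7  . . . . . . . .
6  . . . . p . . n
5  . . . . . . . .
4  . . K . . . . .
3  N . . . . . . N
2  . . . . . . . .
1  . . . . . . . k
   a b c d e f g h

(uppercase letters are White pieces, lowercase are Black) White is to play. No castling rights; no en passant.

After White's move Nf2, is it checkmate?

no

After Nf2: black king on h1; in check: yes, from the white knight on f2.
Black has 3 legal replies: Kh2, Kg2, Kg1.
In check but a legal move exists → not checkmate.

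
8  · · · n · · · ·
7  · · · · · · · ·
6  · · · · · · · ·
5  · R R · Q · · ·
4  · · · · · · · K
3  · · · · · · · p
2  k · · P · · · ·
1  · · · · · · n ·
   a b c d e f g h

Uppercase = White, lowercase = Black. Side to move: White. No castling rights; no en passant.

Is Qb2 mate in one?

yes

After Qb2: black king on a2; in check: yes, from the white queen on b2.
King squares — a1: attacked by Qb2; b1: attacked by Qb2; b2: attacked by Rb5; a3: attacked by Qb2; b3: attacked by Qb2.
Black has no legal moves → checkmate.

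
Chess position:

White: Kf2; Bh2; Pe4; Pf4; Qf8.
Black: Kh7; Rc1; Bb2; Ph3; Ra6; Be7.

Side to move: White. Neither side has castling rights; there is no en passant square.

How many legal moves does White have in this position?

White to move; king on f2.
In check: no.
Legal moves: Qh8+, Qg8+, Qe8, Qd8, Qc8, Qb8, Qa8, Qg7+, Qf7+, Qxe7+, Qh6+, Qf6, Qf5+, Bg3, Bg1, Kg3, Kf3, Ke3, Ke2, f5, e5.
Count: 21.

21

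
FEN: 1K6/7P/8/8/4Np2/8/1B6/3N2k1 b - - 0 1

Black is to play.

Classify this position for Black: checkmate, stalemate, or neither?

neither

Black to move; black king on g1.
In check: no.
Legal moves for Black: Kh2, Kg2, Kh1, Kf1, f3.
Black has 5 legal moves and is not in check → neither.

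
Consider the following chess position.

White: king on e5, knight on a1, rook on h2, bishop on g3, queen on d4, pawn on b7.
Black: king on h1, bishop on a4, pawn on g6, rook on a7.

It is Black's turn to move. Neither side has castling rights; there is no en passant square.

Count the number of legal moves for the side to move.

0

Black to move; king on h1.
In check: yes, from the white rook on h2.
Legal moves: none.
Count: 0.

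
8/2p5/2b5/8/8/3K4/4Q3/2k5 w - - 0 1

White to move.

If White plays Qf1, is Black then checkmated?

After Qf1: black king on c1; in check: yes, from the white queen on f1.
Black has 1 legal reply: Kb2.
In check but a legal move exists → not checkmate.

no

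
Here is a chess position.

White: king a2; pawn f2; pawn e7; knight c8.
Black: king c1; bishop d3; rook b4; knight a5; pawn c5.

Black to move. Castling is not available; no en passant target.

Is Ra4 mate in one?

yes

After Ra4: white king on a2; in check: yes, from the black rook on a4.
King squares — a1: attacked by Ra4; b1: attacked by Kc1; b2: attacked by Kc1; a3: attacked by Ra4; b3: attacked by Na5.
White has no legal moves → checkmate.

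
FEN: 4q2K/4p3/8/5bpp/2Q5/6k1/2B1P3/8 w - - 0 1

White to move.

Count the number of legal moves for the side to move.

White to move; king on h8.
In check: yes, from the black queen on e8.
Legal moves: Kg7, Qg8.
Count: 2.

2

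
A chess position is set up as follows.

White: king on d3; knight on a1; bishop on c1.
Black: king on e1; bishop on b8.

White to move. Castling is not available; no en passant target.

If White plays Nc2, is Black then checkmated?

After Nc2: black king on e1; in check: yes, from the white knight on c2.
Black has 3 legal replies: Kf2, Kf1, Kd1.
In check but a legal move exists → not checkmate.

no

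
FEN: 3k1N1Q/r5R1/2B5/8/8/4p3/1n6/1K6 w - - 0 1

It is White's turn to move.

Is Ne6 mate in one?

After Ne6: black king on d8; in check: yes, from the white knight on e6 and the white queen on h8.
King squares — c7: attacked by Ne6; d7: attacked by Bc6; e7: attacked by Rg7; c8: attacked by Qh8; e8: attacked by Bc6.
Black has no legal moves → checkmate.

yes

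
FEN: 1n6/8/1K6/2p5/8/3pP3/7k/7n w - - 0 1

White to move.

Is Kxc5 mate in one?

After Kxc5: black king on h2; in check: no.
Black is not in check, so this cannot be checkmate.

no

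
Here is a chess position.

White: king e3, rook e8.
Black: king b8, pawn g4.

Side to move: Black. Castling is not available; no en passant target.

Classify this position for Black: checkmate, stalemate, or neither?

Black to move; black king on b8.
In check: yes, from the white rook on e8.
King squares — a7: available; b7: available; c7: available; a8: attacked by Re8; c8: attacked by Re8.
Legal moves for Black: Kc7, Kb7, Ka7.
Black is in check but has 3 legal moves → neither.

neither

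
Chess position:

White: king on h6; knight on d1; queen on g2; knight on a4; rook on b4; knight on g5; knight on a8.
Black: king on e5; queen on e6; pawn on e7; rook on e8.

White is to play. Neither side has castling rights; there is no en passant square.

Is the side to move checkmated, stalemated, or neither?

White to move; white king on h6.
In check: yes, from the black queen on e6.
Legal moves for White: Kh7, Kg7, Kh5, Nxe6.
White is in check but has 4 legal moves → neither.

neither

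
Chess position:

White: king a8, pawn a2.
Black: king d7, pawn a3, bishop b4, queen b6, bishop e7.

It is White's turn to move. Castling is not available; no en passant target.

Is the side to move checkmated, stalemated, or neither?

stalemate

White to move; white king on a8.
In check: no.
King squares — a7: attacked by Qb6; b7: attacked by Qb6; b8: attacked by Qb6.
Legal moves for White: none.
Not in check and no legal moves → stalemate.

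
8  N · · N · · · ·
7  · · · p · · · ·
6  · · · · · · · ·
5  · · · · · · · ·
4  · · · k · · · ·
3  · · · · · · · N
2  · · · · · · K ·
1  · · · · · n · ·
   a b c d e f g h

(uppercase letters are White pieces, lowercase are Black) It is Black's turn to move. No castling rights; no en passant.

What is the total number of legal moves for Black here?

Black to move; king on d4.
In check: no.
Legal moves: Ke5, Kd5, Kc5, Ke4, Kc4, Ke3, Kd3, Kc3, Ng3, Ne3+, Nh2, Nd2, d6, d5.
Count: 14.

14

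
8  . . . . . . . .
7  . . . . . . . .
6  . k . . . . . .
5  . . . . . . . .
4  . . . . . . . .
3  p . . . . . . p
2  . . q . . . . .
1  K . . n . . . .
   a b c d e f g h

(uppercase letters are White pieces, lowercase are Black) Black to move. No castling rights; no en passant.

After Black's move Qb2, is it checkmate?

After Qb2: white king on a1; in check: yes, from the black queen on b2.
King squares — b1: attacked by Qb2; a2: attacked by Qb2; b2: attacked by Nd1.
White has no legal moves → checkmate.

yes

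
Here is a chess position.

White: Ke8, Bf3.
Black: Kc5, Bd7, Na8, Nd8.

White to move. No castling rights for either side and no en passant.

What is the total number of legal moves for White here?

4

White to move; king on e8.
In check: yes, from the black bishop on d7.
Legal moves: Kf8, Kxd8, Ke7, Kxd7.
Count: 4.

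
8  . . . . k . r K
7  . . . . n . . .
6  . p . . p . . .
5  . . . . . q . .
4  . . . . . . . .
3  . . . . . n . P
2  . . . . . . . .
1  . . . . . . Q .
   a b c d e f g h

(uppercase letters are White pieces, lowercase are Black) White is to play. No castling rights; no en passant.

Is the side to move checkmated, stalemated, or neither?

neither

White to move; white king on h8.
In check: yes, from the black rook on g8.
King squares — g7: attacked by Rg8; h7: attacked by Qf5; g8: attacked by Ne7.
Legal moves for White: Qxg8+.
White is in check but has 1 legal move → neither.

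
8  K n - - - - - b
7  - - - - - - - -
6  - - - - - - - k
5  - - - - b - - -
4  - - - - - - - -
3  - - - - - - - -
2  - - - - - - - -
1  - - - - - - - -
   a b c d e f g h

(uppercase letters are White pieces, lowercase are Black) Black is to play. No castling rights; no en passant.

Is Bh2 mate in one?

After Bh2: white king on a8; in check: no.
White is not in check, so this cannot be checkmate.

no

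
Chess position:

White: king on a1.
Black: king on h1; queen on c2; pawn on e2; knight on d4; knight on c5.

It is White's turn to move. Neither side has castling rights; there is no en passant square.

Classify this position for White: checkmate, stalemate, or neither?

White to move; white king on a1.
In check: no.
King squares — b1: attacked by Qc2; a2: attacked by Qc2; b2: attacked by Qc2.
Legal moves for White: none.
Not in check and no legal moves → stalemate.

stalemate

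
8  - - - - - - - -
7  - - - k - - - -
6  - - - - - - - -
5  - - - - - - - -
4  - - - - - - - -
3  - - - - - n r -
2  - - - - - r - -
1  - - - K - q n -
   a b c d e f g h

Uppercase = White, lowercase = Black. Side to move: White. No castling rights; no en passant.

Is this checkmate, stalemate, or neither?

White to move; white king on d1.
In check: yes, from the black queen on f1.
King squares — c1: attacked by Qf1; e1: attacked by Qf1; c2: attacked by Rf2; d2: attacked by Rf2; e2: attacked by Qf1.
Legal moves for White: none.
In check with no legal moves → checkmate.

checkmate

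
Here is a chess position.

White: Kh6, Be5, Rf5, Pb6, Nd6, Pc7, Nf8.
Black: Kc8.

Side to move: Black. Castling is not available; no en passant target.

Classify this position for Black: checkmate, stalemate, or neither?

Black to move; black king on c8.
In check: yes, from the white knight on d6.
King squares — b7: attacked by Nd6; c7: attacked by Pb6; d7: attacked by Nf8; b8: attacked by Pc7; d8: attacked by Pc7.
Legal moves for Black: none.
In check with no legal moves → checkmate.

checkmate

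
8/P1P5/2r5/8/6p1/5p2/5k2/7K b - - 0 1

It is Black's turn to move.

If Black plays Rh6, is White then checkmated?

After Rh6: white king on h1; in check: yes, from the black rook on h6.
King squares — g1: attacked by Kf2; g2: attacked by Kf2; h2: attacked by Rh6.
White has no legal moves → checkmate.

yes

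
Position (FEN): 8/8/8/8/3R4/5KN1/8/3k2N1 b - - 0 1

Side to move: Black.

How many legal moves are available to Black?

Black to move; king on d1.
In check: yes, from the white rook on d4.
Legal moves: Kc2, Ke1, Kc1.
Count: 3.

3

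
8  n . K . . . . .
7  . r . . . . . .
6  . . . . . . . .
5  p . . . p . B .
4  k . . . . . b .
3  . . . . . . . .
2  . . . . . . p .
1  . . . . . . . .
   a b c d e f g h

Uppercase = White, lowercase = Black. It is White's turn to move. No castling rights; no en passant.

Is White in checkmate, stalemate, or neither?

neither

White to move; white king on c8.
In check: yes, from the black bishop on g4.
Legal moves for White: Kd8, Kxb7.
White is in check but has 2 legal moves → neither.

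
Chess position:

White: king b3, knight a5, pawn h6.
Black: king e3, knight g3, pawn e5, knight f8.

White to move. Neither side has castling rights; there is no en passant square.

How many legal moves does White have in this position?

White to move; king on b3.
In check: no.
Legal moves: Nb7, Nc6, Nc4+, Kc4, Kb4, Ka4, Kc3, Ka3, Kc2, Kb2, Ka2, h7.
Count: 12.

12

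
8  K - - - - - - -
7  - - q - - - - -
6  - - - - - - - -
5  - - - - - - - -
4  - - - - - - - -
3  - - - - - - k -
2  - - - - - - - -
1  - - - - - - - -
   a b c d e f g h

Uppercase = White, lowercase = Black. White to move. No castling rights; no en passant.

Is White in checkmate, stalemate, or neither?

White to move; white king on a8.
In check: no.
King squares — a7: attacked by Qc7; b7: attacked by Qc7; b8: attacked by Qc7.
Legal moves for White: none.
Not in check and no legal moves → stalemate.

stalemate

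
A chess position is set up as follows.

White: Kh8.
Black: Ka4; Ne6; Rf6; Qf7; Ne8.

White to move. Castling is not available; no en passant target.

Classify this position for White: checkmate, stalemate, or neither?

stalemate

White to move; white king on h8.
In check: no.
King squares — g7: attacked by Ne6; h7: attacked by Qf7; g8: attacked by Qf7.
Legal moves for White: none.
Not in check and no legal moves → stalemate.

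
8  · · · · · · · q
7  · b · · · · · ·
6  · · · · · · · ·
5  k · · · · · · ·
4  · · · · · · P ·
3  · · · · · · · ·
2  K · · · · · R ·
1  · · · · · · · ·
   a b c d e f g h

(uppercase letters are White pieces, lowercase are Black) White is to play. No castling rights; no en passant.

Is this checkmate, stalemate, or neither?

neither

White to move; white king on a2.
In check: no.
Legal moves for White: Rg3, Rh2, Rf2, Re2, Rd2, Rc2, Rb2, Rg1, Kb3, Ka3, Kb1, g5.
White has 12 legal moves and is not in check → neither.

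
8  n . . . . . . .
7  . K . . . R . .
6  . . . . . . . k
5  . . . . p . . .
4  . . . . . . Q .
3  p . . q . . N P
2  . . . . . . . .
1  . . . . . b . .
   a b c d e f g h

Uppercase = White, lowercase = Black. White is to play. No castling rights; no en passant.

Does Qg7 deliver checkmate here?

After Qg7: black king on h6; in check: yes, from the white queen on g7.
King squares — g5: attacked by Qg7; h5: attacked by Ng3; g6: attacked by Qg7; g7: attacked by Rf7; h7: attacked by Qg7.
Black has no legal moves → checkmate.

yes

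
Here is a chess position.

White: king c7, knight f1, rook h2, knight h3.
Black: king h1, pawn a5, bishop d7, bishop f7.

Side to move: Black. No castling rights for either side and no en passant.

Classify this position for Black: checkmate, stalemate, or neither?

checkmate

Black to move; black king on h1.
In check: yes, from the white rook on h2.
King squares — g1: attacked by Nh3; g2: attacked by Rh2; h2: attacked by Nf1.
Legal moves for Black: none.
In check with no legal moves → checkmate.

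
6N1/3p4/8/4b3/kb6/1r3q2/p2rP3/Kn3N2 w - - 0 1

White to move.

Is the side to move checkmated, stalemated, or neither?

White to move; white king on a1.
In check: yes, from the black bishop on e5.
King squares — b1: attacked by Pa2; a2: attacked by Rd2; b2: attacked by Rd2.
Legal moves for White: none.
In check with no legal moves → checkmate.

checkmate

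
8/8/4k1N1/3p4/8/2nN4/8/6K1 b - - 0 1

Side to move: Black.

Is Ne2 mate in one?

no

After Ne2: white king on g1; in check: yes, from the black knight on e2.
White has 5 legal replies: Kh2, Kg2, Kf2, Kh1, Kf1.
In check but a legal move exists → not checkmate.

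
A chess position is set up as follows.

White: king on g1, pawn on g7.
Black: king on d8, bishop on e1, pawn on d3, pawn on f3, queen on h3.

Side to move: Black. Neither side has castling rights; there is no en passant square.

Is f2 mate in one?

After f2: white king on g1; in check: yes, from the black pawn on f2.
King squares — f1: attacked by Qh3; h1: attacked by Qh3; f2: attacked by Be1; g2: attacked by Qh3; h2: attacked by Qh3.
White has no legal moves → checkmate.

yes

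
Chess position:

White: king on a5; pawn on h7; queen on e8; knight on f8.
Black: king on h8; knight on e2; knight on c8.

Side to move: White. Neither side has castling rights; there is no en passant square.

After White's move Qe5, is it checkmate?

After Qe5: black king on h8; in check: yes, from the white queen on e5.
King squares — g7: attacked by Qe5; h7: attacked by Nf8; g8: attacked by Ph7.
Black has no legal moves → checkmate.

yes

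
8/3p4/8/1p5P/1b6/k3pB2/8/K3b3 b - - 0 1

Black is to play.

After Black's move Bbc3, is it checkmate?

no

After Bbc3: white king on a1; in check: yes, from the black bishop on c3.
White has 1 legal reply: Kb1.
In check but a legal move exists → not checkmate.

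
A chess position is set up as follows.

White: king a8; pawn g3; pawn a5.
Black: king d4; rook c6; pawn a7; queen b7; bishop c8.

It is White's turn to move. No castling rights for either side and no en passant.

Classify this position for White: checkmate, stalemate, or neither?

checkmate

White to move; white king on a8.
In check: yes, from the black queen on b7.
King squares — a7: attacked by Qb7; b7: attacked by Bc8; b8: attacked by Qb7.
Legal moves for White: none.
In check with no legal moves → checkmate.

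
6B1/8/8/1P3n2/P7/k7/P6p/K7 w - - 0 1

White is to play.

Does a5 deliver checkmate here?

After a5: black king on a3; in check: no.
Black is not in check, so this cannot be checkmate.

no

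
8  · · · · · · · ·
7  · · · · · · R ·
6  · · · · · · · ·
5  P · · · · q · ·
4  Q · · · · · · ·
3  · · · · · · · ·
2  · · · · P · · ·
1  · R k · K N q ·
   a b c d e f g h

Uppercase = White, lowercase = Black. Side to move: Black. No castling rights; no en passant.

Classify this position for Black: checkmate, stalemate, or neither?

neither

Black to move; black king on c1.
In check: yes, from the white rook on b1.
Legal moves for Black: Kxb1, Qxb1.
Black is in check but has 2 legal moves → neither.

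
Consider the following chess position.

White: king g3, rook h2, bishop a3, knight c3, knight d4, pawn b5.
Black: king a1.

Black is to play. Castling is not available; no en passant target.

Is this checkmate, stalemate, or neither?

Black to move; black king on a1.
In check: no.
King squares — b1: attacked by Nc3; a2: attacked by Rh2; b2: attacked by Rh2.
Legal moves for Black: none.
Not in check and no legal moves → stalemate.

stalemate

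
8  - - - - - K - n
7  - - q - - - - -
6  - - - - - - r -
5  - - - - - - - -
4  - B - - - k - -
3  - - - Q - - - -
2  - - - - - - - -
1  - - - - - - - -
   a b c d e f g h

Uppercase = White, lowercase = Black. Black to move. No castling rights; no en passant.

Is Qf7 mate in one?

yes

After Qf7: white king on f8; in check: yes, from the black queen on f7.
King squares — e7: attacked by Qf7; f7: attacked by Nh8; g7: attacked by Rg6; e8: attacked by Qf7; g8: attacked by Rg6.
White has no legal moves → checkmate.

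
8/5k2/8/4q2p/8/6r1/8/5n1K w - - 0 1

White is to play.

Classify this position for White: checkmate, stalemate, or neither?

White to move; white king on h1.
In check: no.
King squares — g1: attacked by Rg3; g2: attacked by Rg3; h2: attacked by Nf1.
Legal moves for White: none.
Not in check and no legal moves → stalemate.

stalemate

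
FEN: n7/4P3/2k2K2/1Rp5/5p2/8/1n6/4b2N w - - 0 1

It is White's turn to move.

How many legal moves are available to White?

21

White to move; king on f6.
In check: no.
Legal moves: Kg7, Kf7, Kg6, Ke6, Kg5, Kf5, Ke5, Rb8, Rb7, Rb6+, Rxc5+, Ra5, Rb4, Rb3, Rxb2, Ng3, Nf2, e8=Q+, e8=R, e8=B+, e8=N.
Count: 21.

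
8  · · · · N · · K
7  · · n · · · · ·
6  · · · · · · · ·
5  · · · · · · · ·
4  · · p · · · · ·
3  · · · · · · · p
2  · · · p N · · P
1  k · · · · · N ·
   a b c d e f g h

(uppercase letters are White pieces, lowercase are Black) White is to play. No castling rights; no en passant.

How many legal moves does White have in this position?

14

White to move; king on h8.
In check: no.
Legal moves: Kg8, Kh7, Kg7, Ng7, Nxc7, Nf6, Nd6, Nf4, Nd4, Ng3, Nc3, Nc1, Nxh3, Nf3.
Count: 14.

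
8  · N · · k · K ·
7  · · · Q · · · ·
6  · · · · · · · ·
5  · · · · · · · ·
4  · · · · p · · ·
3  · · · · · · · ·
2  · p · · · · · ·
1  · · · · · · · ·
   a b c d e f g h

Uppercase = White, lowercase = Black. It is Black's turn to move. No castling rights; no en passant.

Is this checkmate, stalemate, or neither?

checkmate

Black to move; black king on e8.
In check: yes, from the white queen on d7.
King squares — d7: attacked by Nb8; e7: attacked by Qd7; f7: attacked by Qd7; d8: attacked by Qd7; f8: attacked by Kg8.
Legal moves for Black: none.
In check with no legal moves → checkmate.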